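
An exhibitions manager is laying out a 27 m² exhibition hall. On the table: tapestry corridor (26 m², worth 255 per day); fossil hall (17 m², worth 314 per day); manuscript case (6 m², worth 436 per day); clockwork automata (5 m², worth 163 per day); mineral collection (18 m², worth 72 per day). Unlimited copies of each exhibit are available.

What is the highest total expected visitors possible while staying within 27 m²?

1744

The ratio ordering already packs tightly: 4×manuscript case, 24 m², 1744.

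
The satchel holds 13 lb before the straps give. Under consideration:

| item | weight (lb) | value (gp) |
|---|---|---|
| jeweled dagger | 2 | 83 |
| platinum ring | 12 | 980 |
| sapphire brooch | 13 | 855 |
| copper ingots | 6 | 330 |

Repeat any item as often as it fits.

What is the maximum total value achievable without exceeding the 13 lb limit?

Platinum ring uses 12 of the 13 lb and totals 980.
No other feasible combination exceeds 980.

980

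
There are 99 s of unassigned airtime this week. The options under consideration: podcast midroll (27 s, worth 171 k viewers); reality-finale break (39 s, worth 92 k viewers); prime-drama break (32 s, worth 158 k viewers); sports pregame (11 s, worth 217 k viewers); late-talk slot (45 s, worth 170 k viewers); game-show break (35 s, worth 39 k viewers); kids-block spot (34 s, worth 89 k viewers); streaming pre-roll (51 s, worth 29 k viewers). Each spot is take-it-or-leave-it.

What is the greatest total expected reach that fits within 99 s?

558

By expected reach per s: sports pregame 19.73, podcast midroll 6.33, prime-drama break 4.94, late-talk slot 3.78 lead.
Greedy by ratio would take podcast midroll + prime-drama break + sports pregame: 70 s used, total 546.
The 32 s tied up in prime-drama break is better spent on late-talk slot — total rises to 558 (83 s).
Every other selection either busts 99 s or fails to beat 558.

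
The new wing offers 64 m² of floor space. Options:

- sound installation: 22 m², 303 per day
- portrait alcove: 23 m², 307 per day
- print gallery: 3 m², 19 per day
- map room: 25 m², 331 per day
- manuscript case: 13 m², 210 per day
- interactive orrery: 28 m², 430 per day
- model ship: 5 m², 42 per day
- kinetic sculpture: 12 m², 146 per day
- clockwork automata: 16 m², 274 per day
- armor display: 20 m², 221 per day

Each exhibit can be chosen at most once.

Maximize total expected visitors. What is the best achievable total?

Ranking by ratio (expected visitors/m²): clockwork automata 17.12, manuscript case 16.15, interactive orrery 15.36.
Manuscript case + interactive orrery + model ship + clockwork automata uses 62 of the 64 m² and totals 956.
Next best is portrait alcove + manuscript case + interactive orrery at 947 (64 m²) — short by 9.

956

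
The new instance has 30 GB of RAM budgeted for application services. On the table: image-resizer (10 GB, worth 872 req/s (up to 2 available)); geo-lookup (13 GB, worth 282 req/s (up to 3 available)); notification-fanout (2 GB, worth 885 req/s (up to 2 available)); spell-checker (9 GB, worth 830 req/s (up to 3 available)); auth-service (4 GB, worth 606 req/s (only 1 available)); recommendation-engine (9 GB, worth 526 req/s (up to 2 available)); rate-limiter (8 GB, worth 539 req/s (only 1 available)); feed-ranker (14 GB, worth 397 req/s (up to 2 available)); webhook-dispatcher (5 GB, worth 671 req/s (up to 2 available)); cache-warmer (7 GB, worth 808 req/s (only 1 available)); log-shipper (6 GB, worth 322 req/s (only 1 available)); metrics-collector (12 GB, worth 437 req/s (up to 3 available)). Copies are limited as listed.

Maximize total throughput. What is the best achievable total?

4750

Filling by ratio: 2×notification-fanout + auth-service + 2×webhook-dispatcher + cache-warmer for 4526, with 5 GB left unused.
The 4 GB tied up in auth-service is better spent on spell-checker — total rises to 4750 (30 GB).
That's the maximum — no swap from here does better than 4750.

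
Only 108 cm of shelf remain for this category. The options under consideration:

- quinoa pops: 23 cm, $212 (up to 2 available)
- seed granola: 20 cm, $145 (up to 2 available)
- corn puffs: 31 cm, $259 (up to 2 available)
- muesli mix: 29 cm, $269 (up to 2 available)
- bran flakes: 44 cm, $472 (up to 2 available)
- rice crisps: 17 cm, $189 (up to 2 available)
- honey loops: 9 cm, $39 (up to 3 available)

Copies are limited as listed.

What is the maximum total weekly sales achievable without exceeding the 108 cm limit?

1133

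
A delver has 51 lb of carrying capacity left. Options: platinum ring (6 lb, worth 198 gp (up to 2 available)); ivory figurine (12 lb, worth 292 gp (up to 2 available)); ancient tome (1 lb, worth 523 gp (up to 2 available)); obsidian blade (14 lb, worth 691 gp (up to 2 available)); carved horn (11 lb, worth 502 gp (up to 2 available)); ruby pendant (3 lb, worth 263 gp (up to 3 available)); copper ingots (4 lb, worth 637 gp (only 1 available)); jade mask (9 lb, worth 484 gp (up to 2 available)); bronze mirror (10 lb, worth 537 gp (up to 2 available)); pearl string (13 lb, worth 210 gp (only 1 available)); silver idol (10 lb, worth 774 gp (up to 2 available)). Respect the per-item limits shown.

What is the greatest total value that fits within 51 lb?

By value per lb: ancient tome 523.00, copper ingots 159.25, ruby pendant 87.67, silver idol 77.40 lead.
A density-first pass picks platinum ring + 2×ancient tome + 3×ruby pendant + copper ingots + jade mask + 2×silver idol — 4702 at 50 lb.
Dropping platinum ring and ruby pendant frees 9 lb; slotting in bronze mirror (10 lb) lifts the total to 4778 at 51 lb.

4778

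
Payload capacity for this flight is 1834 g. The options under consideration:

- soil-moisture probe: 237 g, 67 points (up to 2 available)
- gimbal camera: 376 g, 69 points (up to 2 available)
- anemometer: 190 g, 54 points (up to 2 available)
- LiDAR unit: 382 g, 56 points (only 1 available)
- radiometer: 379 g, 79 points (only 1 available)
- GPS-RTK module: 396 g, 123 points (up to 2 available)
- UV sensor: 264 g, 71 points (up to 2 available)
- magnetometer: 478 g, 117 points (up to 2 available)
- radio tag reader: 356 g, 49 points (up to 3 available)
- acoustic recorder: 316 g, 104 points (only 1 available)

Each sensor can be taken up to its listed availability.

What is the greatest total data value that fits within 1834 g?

546

Taking the top-ratio sensors first gives soil-moisture probe + 2×anemometer + 2×GPS-RTK module + acoustic recorder for 525 (1725 g).
Replace soil-moisture probe and anemometer with 2×UV sensor: the trade gains 21 net, giving 546 at 1826 g.
The spare 8 g is too small for any remaining sensor, and no exchange beats 546.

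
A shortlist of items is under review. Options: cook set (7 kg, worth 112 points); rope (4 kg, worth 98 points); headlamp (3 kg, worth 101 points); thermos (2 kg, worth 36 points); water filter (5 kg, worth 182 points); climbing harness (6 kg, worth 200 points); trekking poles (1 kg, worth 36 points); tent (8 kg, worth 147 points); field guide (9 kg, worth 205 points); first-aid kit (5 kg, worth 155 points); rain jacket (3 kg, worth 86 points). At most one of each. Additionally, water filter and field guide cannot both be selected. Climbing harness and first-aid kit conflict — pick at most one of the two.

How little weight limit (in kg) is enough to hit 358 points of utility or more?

11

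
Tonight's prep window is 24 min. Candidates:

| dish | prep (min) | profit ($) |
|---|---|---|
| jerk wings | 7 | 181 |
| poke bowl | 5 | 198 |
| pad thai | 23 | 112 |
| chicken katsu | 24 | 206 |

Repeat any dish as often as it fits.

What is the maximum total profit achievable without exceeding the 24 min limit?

792

The ratio ordering already packs tightly: 4×poke bowl, 20 min, 792.
The spare 4 min is too small for any remaining dish, and no exchange beats 792.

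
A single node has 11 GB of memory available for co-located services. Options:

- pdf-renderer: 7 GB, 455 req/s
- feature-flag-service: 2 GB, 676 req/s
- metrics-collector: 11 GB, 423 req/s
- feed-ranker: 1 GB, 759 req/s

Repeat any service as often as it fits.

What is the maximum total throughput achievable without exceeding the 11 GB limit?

8349

The ratio ordering already packs tightly: 11×feed-ranker, 11 GB, 8349.
That's the maximum — no swap from here does better than 8349.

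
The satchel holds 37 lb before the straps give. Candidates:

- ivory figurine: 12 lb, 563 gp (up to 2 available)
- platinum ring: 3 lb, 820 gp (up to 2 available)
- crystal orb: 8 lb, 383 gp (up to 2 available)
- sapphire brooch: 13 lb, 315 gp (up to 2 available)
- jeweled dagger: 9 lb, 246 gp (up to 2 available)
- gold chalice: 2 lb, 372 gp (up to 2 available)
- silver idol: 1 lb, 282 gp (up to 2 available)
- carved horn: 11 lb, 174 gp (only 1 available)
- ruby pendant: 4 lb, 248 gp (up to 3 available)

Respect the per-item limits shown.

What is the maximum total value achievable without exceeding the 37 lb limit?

4255

Ranking by ratio (value/lb): silver idol 282.00, platinum ring 273.33, gold chalice 186.00.
The ratio heuristic lands on 2×platinum ring + crystal orb + 2×gold chalice + 2×silver idol + 3×ruby pendant (4075) but leaves 5 lb idle.
The 8 lb tied up in crystal orb is better spent on ivory figurine — total rises to 4255 (36 lb).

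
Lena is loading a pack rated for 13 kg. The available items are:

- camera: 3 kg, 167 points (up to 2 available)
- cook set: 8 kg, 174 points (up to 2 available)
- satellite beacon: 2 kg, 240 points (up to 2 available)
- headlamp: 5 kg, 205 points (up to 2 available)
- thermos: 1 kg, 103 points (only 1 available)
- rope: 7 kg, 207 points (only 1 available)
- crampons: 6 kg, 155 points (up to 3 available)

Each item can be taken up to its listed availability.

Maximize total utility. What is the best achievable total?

By utility per kg: satellite beacon 120.00, thermos 103.00, camera 55.67, headlamp 41.00 lead.
The ratio heuristic lands on 2×camera + 2×satellite beacon + thermos (917) but leaves 2 kg idle.
Dropping camera frees 3 kg; slotting in headlamp (5 kg) lifts the total to 955 at 13 kg.
Nothing else within 13 kg beats 955.

955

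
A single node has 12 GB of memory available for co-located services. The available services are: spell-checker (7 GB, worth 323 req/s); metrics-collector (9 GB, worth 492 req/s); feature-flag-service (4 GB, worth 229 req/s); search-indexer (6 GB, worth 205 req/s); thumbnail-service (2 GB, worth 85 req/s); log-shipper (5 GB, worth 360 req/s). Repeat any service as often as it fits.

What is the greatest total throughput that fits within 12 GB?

Thumbnail-service + 2×log-shipper uses 12 of the 12 GB and totals 805.

805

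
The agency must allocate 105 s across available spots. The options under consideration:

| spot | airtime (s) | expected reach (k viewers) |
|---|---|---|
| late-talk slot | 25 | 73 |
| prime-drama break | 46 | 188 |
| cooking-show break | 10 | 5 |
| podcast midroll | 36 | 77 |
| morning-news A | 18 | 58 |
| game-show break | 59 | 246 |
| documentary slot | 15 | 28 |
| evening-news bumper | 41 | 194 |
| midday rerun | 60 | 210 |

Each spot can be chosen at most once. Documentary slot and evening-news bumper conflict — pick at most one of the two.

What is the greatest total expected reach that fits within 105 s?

440

Density check — evening-news bumper 4.73, game-show break 4.17, prime-drama break 4.09 are the best per s.
Taking prime-drama break + morning-news A + evening-news bumper: 105 s used, 440 in expected reach.
Nothing else feasible within 105 s beats 440.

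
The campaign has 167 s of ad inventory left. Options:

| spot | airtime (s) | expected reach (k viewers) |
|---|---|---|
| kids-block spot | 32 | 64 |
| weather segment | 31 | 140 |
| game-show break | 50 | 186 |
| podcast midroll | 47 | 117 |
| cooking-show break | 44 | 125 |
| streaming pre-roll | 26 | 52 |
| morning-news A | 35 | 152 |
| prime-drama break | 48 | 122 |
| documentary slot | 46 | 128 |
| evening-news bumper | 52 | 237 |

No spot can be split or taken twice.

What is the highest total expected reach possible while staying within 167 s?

Ranking by ratio (expected reach/s): evening-news bumper 4.56, weather segment 4.52, morning-news A 4.34, game-show break 3.72.
Filling by ratio: weather segment + cooking-show break + morning-news A + evening-news bumper for 654, with 5 s left unused.
The 44 s tied up in cooking-show break is better spent on documentary slot — total rises to 657 (164 s).
Next best is weather segment + cooking-show break + morning-news A + evening-news bumper at 654 (162 s) — short by 3.

657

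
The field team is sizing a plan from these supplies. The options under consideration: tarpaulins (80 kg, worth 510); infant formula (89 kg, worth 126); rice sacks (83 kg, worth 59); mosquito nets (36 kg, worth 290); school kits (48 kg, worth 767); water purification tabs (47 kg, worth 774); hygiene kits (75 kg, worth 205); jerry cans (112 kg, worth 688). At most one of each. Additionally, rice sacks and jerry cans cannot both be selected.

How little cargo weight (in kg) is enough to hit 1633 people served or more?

131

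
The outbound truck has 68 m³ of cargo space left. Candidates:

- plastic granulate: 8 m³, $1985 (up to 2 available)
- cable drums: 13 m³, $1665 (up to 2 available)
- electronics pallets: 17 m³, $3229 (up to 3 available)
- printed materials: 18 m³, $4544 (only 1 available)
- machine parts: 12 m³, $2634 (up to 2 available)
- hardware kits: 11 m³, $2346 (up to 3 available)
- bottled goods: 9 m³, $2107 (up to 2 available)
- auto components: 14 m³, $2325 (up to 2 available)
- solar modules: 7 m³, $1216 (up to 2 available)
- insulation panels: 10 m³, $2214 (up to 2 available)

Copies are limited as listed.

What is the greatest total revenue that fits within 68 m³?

Filling by ratio: 2×plastic granulate + printed materials + 2×bottled goods + insulation panels for 14942, with 6 m³ left unused.
Dropping plastic granulate and insulation panels frees 18 m³; slotting in 2×machine parts (24 m³) lifts the total to 16011 at 68 m³.
No other feasible combination exceeds 16011.

16011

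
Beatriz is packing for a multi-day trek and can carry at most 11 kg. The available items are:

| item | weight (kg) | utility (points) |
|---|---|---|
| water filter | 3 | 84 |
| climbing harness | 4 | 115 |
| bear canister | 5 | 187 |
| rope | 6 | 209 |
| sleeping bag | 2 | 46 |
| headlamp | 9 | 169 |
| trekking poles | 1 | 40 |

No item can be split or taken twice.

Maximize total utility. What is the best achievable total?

396

The ratio heuristic lands on climbing harness + bear canister + trekking poles (342) but leaves 1 kg idle.
Dropping climbing harness and trekking poles frees 5 kg; slotting in rope (6 kg) lifts the total to 396 at 11 kg.
The closest alternative, climbing harness + rope + trekking poles, reaches only 364.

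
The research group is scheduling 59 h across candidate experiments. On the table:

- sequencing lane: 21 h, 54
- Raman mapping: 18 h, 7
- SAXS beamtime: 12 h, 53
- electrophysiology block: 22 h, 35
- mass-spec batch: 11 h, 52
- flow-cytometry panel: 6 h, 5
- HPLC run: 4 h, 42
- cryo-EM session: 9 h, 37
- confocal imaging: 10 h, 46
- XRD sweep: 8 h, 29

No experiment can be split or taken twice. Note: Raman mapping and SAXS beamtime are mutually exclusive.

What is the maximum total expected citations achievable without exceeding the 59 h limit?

259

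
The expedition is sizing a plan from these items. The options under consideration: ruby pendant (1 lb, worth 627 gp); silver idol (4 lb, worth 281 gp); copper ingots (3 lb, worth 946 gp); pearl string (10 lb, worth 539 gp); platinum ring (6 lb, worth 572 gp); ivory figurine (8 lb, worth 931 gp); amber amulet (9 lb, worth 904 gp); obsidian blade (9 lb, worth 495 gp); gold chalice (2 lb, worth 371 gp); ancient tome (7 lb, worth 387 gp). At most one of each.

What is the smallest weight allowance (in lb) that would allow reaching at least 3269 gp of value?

Minimise lb subject to total value ≥ 3269.
ruby pendant + copper ingots + platinum ring + ivory figurine + gold chalice: 3447 value at 20 lb.
Below 20 lb the best achievable stays under 3269.

20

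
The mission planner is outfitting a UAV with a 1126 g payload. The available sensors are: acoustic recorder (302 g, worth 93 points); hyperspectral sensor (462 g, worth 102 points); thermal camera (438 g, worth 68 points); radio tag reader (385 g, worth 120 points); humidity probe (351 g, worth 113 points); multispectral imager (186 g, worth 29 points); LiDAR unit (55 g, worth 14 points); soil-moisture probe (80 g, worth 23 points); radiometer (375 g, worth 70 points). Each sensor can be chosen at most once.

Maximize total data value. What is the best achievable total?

349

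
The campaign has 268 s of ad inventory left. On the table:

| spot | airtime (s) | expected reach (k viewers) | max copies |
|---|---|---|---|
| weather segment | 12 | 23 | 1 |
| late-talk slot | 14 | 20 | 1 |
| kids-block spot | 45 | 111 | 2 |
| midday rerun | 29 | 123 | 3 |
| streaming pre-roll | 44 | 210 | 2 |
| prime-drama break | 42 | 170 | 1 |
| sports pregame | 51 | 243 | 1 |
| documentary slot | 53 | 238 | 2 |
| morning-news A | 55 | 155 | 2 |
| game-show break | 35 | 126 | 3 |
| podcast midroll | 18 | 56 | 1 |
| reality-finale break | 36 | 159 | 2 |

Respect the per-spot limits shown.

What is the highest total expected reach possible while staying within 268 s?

The ratio heuristic lands on 2×streaming pre-roll + sports pregame + 2×documentary slot + podcast midroll (1195) but leaves 5 s idle.
The 71 s tied up in documentary slot and podcast midroll is better spent on 2×reality-finale break — total rises to 1219 (264 s).
Every other selection either busts 268 s or exceeds an availability limit or fails to beat 1219.

1219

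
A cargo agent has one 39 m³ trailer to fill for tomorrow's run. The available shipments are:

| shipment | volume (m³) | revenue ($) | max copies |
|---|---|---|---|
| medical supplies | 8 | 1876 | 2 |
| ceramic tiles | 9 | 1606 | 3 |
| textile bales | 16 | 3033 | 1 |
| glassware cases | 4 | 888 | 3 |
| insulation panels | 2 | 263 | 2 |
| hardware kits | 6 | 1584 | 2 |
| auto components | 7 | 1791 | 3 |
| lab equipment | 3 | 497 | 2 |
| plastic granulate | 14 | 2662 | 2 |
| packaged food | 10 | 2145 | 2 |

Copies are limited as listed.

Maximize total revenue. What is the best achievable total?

9721

Taking the top-ratio shipments first gives glassware cases + insulation panels + 2×hardware kits + 3×auto components for 9692 (39 m³).
Replace insulation panels and hardware kits with medical supplies: the trade gains 29 net, giving 9721 at 39 m³.
Every other selection either busts 39 m³ or exceeds an availability limit or fails to beat 9721.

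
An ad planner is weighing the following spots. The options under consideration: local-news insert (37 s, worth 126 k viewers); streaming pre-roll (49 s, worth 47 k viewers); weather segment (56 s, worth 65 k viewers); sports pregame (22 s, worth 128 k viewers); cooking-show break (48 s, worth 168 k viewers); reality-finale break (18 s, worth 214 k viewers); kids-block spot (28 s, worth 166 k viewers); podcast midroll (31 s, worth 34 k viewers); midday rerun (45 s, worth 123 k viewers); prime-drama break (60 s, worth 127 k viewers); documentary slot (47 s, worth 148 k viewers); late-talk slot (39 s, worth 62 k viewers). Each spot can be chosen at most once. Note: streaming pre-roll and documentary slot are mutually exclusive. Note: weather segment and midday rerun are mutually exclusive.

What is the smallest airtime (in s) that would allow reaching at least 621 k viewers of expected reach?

Minimise s subject to total expected reach ≥ 621.
local-news insert + sports pregame + reality-finale break + kids-block spot reaches 634 using 105 s.
Any bundle with less than 105 s falls short of 621.

105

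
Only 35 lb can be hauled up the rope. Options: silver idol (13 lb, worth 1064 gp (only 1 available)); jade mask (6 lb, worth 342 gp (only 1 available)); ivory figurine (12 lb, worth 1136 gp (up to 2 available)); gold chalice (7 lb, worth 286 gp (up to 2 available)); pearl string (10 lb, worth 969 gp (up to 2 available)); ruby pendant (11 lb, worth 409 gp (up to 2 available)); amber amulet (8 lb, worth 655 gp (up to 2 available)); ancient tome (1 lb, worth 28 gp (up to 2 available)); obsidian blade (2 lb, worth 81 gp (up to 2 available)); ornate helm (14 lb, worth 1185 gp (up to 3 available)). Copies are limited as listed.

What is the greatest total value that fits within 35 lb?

A density-first pass picks ivory figurine + 2×pearl string + ancient tome + obsidian blade — 3183 at 35 lb.
Dropping pearl string and obsidian blade frees 12 lb; slotting in ivory figurine (12 lb) lifts the total to 3269 at 35 lb.
Every other selection either busts 35 lb or exceeds an availability limit or fails to beat 3269.

3269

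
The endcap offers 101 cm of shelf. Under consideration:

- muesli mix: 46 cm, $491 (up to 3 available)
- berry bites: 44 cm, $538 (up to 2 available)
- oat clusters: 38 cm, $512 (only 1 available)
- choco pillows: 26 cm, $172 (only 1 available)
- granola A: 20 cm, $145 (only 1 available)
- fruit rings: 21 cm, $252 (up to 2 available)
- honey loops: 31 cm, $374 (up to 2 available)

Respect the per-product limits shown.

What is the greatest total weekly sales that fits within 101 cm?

1260

By weekly sales per cm: oat clusters 13.47, berry bites 12.23, honey loops 12.06, fruit rings 12.00 lead.
Greedy by ratio would take berry bites + oat clusters: 82 cm used, total 1050.
Replace berry bites with 2×honey loops: the trade gains 210 net, giving 1260 at 100 cm.
Nothing else within 101 cm beats 1260.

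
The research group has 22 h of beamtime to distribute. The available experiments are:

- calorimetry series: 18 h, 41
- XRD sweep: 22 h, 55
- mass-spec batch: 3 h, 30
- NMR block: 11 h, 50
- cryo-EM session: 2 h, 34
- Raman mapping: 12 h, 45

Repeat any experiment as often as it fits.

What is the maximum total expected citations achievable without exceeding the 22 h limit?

374

Best packing: 11×cryo-EM session — 22 h, 374 total.
Nothing else within 22 h beats 374.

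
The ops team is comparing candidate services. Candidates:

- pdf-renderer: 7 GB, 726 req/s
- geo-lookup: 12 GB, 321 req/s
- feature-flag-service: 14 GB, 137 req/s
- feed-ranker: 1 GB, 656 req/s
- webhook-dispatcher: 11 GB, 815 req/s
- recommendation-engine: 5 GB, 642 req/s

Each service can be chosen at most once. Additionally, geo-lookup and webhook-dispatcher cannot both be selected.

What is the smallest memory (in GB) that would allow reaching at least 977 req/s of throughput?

6

Need the lightest bundle worth ≥ 977.
Taking feed-ranker + recommendation-engine gives 1298 (≥ 977) for 6 GB.
No combination under 6 GB hits 977.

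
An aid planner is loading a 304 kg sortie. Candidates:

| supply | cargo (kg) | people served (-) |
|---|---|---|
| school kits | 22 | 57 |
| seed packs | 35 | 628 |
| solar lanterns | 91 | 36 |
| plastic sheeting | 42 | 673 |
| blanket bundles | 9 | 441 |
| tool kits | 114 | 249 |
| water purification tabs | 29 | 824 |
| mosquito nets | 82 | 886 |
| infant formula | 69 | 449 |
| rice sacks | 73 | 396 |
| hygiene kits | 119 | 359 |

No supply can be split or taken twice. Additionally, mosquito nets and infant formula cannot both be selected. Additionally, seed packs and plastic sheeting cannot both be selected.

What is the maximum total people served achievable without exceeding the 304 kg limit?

3277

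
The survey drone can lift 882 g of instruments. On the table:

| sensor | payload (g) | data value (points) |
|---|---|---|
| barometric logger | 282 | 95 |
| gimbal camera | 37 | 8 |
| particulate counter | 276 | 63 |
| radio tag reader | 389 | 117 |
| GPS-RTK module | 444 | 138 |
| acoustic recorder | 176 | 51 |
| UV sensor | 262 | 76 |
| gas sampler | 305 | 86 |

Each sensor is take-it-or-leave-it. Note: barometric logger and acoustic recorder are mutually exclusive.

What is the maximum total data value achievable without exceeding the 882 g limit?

265

Filling by ratio: barometric logger + gimbal camera + GPS-RTK module for 241, with 119 g left unused.
Dropping barometric logger and gimbal camera frees 319 g; slotting in acoustic recorder + UV sensor (438 g) lifts the total to 265 at 882 g.
Next best is gimbal camera + radio tag reader + GPS-RTK module at 263 (870 g) — short by 2.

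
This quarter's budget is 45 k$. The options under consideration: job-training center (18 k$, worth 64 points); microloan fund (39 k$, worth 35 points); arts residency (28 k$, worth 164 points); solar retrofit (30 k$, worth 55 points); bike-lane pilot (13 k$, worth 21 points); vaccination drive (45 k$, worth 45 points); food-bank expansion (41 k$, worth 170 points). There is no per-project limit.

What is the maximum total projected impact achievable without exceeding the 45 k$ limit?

Taking arts residency + bike-lane pilot: 41 k$ used, 185 in projected impact.
That's the maximum — no swap from here does better than 185.

185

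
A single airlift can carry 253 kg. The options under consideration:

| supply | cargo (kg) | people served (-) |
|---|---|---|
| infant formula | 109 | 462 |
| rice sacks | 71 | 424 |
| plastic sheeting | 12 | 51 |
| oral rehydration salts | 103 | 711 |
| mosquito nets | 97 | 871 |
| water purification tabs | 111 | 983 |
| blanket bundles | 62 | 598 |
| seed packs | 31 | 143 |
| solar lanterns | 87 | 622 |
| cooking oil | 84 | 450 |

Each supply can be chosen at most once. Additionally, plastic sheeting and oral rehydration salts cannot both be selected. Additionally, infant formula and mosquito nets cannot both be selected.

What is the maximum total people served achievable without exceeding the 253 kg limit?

2091

Ranking by ratio (people served/kg): blanket bundles 9.65, mosquito nets 8.98, water purification tabs 8.86.
Mosquito nets + blanket bundles + solar lanterns uses 246 of the 253 kg and totals 2091.
Runner-up plastic sheeting + mosquito nets + water purification tabs + seed packs tops out at 2048.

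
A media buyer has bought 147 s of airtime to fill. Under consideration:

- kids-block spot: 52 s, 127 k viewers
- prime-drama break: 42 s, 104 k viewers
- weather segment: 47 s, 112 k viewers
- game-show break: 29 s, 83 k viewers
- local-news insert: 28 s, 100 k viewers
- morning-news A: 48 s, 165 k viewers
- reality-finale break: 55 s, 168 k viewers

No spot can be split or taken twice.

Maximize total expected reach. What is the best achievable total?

Filling by ratio: local-news insert + morning-news A + reality-finale break for 433, with 16 s left unused.
Dropping reality-finale break frees 55 s; slotting in prime-drama break + game-show break (71 s) lifts the total to 452 at 147 s.
Nothing else within 147 s beats 452.

452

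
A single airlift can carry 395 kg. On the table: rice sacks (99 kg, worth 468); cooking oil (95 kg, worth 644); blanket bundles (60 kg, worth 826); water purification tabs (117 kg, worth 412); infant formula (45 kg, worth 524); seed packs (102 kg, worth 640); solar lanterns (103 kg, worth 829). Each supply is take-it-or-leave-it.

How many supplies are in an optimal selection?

The maximum people served within 395 kg is 2939.
For example cooking oil + blanket bundles + seed packs + solar lanterns achieves it, using 360 kg.
Any selection reaching 2939 contains exactly 4 supplies.

4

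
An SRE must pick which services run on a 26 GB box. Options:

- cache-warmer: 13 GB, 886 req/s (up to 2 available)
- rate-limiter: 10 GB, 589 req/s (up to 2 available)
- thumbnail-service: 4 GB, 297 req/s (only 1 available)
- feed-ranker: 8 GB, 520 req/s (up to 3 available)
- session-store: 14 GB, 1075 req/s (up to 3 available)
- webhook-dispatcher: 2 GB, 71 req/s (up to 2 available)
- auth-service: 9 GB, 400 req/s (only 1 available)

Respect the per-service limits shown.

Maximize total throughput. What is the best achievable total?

1892

Ranking by ratio (throughput/GB): session-store 76.79, thumbnail-service 74.25, cache-warmer 68.15, feed-ranker 65.00.
Thumbnail-service + feed-ranker + session-store uses 26 of the 26 GB and totals 1892.
Every other selection either busts 26 GB or exceeds an availability limit or fails to beat 1892.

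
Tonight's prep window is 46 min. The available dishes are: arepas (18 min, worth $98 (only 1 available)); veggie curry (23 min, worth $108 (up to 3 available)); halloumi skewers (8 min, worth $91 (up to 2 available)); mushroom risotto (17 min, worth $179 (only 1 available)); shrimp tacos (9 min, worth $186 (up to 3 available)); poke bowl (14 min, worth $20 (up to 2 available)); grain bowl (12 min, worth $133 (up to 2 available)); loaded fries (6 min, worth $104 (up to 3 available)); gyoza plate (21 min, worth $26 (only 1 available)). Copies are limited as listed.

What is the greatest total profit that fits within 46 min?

Density check — shrimp tacos 20.67, loaded fries 17.33, halloumi skewers 11.38 are the best per min.
Taking 3×shrimp tacos + 3×loaded fries: 45 min used, 870 in profit.

870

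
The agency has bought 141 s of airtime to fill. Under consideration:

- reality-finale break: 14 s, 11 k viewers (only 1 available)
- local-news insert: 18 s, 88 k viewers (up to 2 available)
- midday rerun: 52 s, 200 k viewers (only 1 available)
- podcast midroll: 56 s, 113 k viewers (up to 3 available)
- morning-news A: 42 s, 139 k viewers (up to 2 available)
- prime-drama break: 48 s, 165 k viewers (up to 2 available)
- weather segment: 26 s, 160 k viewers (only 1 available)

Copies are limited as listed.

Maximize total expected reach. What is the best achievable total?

587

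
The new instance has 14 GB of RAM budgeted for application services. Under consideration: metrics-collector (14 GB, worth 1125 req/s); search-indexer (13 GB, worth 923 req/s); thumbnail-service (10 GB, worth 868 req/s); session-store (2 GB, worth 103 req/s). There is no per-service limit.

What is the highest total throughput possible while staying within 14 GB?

1125

Taking the top-ratio services first gives thumbnail-service + 2×session-store for 1074 (14 GB).
Replace thumbnail-service and 2×session-store with metrics-collector: the trade gains 51 net, giving 1125 at 14 GB.
Nothing else within 14 GB beats 1125.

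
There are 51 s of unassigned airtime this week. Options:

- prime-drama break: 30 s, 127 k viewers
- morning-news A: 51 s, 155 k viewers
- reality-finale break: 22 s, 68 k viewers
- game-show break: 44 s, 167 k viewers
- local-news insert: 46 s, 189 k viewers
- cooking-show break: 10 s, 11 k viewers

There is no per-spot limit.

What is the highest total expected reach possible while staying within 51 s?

189

Density check — prime-drama break 4.23, local-news insert 4.11, game-show break 3.80 are the best per s.
The ratio heuristic lands on prime-drama break + 2×cooking-show break (149) but leaves 1 s idle.
Dropping prime-drama break and 2×cooking-show break frees 50 s; slotting in local-news insert (46 s) lifts the total to 189 at 46 s.
The spare 5 s is too small for any remaining spot, and no exchange beats 189.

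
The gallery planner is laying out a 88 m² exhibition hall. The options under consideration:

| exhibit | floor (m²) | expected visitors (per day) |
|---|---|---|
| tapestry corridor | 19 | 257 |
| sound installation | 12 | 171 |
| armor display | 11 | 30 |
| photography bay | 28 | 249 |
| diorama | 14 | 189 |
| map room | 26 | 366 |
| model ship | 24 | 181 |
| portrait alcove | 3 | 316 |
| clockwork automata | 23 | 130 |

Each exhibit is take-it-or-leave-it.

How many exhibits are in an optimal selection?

Optimal total is 1359.
For example tapestry corridor + sound installation + photography bay + map room + portrait alcove achieves it, using 88 m².
Any selection reaching 1359 contains exactly 5 exhibits.

5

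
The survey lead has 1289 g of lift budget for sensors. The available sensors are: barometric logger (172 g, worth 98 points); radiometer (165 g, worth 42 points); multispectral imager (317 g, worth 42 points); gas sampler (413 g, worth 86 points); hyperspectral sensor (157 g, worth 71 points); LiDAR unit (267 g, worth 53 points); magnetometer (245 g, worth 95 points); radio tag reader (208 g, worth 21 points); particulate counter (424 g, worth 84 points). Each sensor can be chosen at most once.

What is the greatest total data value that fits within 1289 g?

403

Filling by ratio: barometric logger + radiometer + gas sampler + hyperspectral sensor + magnetometer for 392, with 137 g left unused.
Replace radiometer with LiDAR unit: the trade gains 11 net, giving 403 at 1254 g.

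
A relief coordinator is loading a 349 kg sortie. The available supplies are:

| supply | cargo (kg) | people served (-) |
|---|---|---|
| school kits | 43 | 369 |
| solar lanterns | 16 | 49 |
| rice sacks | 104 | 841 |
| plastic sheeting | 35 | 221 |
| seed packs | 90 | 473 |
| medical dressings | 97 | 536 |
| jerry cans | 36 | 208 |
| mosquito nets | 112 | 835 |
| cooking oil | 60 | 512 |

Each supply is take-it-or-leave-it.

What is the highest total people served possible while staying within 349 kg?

Ranking by ratio (people served/kg): school kits 8.58, cooking oil 8.53, rice sacks 8.09, mosquito nets 7.46.
Filling by ratio: school kits + solar lanterns + rice sacks + mosquito nets + cooking oil for 2606, with 14 kg left unused.
Dropping school kits and solar lanterns frees 59 kg; slotting in plastic sheeting + jerry cans (71 kg) lifts the total to 2617 at 347 kg.
Runner-up school kits + solar lanterns + rice sacks + mosquito nets + cooking oil tops out at 2606.

2617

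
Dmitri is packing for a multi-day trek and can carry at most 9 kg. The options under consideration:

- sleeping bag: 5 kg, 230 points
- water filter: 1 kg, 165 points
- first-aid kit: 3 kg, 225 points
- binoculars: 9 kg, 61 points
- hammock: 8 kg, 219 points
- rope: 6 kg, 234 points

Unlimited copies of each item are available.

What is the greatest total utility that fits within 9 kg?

1485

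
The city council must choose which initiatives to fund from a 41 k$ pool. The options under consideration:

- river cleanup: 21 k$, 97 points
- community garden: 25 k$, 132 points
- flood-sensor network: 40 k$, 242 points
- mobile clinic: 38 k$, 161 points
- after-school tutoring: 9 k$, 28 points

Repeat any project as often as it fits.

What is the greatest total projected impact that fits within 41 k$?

242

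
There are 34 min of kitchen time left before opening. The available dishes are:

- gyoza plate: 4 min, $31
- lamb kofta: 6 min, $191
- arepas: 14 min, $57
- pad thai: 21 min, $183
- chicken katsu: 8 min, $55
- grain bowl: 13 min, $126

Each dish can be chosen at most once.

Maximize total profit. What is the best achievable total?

405

Greedy by ratio would take gyoza plate + lamb kofta + chicken katsu + grain bowl: 31 min used, total 403.
Replace chicken katsu and grain bowl with pad thai: the trade gains 2 net, giving 405 at 31 min.
The closest alternative, gyoza plate + lamb kofta + chicken katsu + grain bowl, reaches only 403.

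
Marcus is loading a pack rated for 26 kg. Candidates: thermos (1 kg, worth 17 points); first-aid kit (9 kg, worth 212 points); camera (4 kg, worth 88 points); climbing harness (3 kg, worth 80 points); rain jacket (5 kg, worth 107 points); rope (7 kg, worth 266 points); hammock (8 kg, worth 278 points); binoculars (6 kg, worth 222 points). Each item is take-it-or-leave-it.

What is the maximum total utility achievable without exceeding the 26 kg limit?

873

Taking the top-ratio items first gives thermos + climbing harness + rope + hammock + binoculars for 863 (25 kg).
The 4 kg tied up in thermos and climbing harness is better spent on rain jacket — total rises to 873 (26 kg).
The closest alternative, thermos + camera + rope + hammock + binoculars, reaches only 871.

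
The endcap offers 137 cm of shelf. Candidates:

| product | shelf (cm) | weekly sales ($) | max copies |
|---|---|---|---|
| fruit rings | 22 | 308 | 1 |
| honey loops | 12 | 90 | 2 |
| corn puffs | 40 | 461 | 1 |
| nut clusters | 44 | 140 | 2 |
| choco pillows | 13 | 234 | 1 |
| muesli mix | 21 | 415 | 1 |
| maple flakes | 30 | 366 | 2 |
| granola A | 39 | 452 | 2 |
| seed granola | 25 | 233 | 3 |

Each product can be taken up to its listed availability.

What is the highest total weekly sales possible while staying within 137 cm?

Greedy by ratio would take fruit rings + honey loops + choco pillows + muesli mix + 2×maple flakes: 128 cm used, total 1779.
Dropping honey loops and 2×maple flakes frees 72 cm; slotting in corn puffs + granola A (79 cm) lifts the total to 1870 at 135 cm.
No other feasible combination exceeds 1870.

1870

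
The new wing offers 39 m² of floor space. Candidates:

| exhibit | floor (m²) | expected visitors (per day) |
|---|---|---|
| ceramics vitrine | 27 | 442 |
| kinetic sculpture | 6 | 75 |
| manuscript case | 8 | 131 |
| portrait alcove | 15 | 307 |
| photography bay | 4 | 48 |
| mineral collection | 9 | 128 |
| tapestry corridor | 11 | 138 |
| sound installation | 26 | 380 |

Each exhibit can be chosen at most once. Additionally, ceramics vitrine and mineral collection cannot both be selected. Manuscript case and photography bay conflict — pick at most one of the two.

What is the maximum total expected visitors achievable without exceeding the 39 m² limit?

By expected visitors per m²: portrait alcove 20.47, manuscript case 16.38, ceramics vitrine 16.37 lead.
Kinetic sculpture + manuscript case + portrait alcove + mineral collection uses 38 of the 39 m² and totals 641.
That's the maximum — no feasible swap from here does better than 641.

641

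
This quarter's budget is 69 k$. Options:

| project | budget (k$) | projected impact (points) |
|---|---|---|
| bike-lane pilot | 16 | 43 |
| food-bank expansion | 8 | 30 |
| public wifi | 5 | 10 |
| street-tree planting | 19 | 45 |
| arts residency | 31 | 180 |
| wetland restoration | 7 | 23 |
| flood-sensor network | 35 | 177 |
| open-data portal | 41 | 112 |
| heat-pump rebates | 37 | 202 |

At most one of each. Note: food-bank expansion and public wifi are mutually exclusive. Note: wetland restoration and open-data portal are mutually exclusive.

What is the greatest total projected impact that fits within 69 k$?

382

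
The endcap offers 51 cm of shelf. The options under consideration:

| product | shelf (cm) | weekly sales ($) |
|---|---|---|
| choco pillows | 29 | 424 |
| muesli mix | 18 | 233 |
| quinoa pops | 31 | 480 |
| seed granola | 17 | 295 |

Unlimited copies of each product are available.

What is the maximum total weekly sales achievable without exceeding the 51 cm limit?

885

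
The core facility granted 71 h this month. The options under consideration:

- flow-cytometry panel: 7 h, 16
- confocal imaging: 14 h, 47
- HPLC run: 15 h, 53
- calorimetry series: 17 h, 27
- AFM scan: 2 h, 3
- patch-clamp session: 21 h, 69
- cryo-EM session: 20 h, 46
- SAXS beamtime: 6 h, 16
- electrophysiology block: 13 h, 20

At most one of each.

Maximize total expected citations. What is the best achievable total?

215

Density check — HPLC run 3.53, confocal imaging 3.36, patch-clamp session 3.29, SAXS beamtime 2.67 are the best per h.
Taking the top-ratio experiments first gives flow-cytometry panel + confocal imaging + HPLC run + AFM scan + patch-clamp session + SAXS beamtime for 204 (65 h).
Replace flow-cytometry panel and AFM scan and SAXS beamtime with cryo-EM session: the trade gains 11 net, giving 215 at 70 h.
Nothing else within 71 h beats 215.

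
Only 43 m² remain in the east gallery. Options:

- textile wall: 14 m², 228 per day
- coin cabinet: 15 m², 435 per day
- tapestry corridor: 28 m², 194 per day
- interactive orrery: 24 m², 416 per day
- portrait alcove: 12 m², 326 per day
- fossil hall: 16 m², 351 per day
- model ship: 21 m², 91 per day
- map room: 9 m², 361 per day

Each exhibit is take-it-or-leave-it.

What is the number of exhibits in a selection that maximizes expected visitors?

Best achievable expected visitors is 1147.
One optimal bundle: coin cabinet + fossil hall + map room (40 m²).
All optima have 3 exhibits.

3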